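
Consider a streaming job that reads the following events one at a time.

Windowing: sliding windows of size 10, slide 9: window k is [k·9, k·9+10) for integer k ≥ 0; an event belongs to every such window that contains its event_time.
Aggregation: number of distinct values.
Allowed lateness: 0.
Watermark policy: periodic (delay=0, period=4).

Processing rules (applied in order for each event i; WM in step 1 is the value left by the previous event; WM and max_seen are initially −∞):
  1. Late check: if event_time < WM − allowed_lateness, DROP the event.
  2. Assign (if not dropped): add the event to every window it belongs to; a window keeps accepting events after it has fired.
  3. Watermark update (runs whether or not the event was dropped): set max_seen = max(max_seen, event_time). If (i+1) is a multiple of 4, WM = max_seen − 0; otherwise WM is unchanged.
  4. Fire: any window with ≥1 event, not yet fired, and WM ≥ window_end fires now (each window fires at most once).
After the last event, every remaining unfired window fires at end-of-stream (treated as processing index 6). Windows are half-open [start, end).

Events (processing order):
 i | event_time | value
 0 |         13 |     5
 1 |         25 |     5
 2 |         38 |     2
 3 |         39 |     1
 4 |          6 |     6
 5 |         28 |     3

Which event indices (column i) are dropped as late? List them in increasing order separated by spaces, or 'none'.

4 5

i=0 t=13 v=5: → [9,19); WM=−∞
i=1 t=25 v=5: → [18,28); WM=−∞
i=2 t=38 v=2: → [36,46); WM=−∞
i=3 t=39 v=1: → [36,46); WM=39; [9,19) fires=1 [18,28) fires=1
i=4 t=6 v=6: DROP (t<39-0); WM=39
i=5 t=28 v=3: DROP (t<39-0); WM=39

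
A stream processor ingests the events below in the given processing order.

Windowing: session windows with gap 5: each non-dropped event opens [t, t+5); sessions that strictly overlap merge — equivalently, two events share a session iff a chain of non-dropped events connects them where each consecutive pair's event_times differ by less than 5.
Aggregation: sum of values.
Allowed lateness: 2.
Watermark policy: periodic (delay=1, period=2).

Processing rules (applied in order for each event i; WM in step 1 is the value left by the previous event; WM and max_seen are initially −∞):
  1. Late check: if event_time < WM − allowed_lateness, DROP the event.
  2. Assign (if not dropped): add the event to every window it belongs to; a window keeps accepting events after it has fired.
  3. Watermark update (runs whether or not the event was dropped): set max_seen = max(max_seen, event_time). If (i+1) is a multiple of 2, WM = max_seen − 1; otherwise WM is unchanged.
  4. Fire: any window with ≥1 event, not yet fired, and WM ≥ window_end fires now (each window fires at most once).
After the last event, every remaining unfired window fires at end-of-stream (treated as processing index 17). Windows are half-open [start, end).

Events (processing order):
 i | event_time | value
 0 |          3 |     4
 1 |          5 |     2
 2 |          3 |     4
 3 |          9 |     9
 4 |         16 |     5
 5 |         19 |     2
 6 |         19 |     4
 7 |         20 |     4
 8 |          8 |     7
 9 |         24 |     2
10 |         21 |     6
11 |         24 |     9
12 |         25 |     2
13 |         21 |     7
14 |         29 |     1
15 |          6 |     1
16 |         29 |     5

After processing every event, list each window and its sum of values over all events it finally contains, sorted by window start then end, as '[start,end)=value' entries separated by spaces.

[3,14)=19 [16,34)=47

i=0 t=3 v=4: → [3,8); WM=−∞
i=1 t=5 v=2: → [3,10); WM=4
i=2 t=3 v=4: → [3,10); WM=4
i=3 t=9 v=9: → [3,14); WM=8
i=4 t=16 v=5: → [16,21); WM=8
i=5 t=19 v=2: → [16,24); WM=18
i=6 t=19 v=4: → [16,24); WM=18
i=7 t=20 v=4: → [16,25); WM=19
i=8 t=8 v=7: DROP (t<19-2); WM=19
i=9 t=24 v=2: → [16,29); WM=23
i=10 t=21 v=6: → [16,29); WM=23
i=11 t=24 v=9: → [16,29); WM=23
i=12 t=25 v=2: → [16,30); WM=23
i=13 t=21 v=7: → [16,30); WM=24
i=14 t=29 v=1: → [16,34); WM=24
i=15 t=6 v=1: DROP (t<24-2); WM=28
i=16 t=29 v=5: → [16,34); WM=28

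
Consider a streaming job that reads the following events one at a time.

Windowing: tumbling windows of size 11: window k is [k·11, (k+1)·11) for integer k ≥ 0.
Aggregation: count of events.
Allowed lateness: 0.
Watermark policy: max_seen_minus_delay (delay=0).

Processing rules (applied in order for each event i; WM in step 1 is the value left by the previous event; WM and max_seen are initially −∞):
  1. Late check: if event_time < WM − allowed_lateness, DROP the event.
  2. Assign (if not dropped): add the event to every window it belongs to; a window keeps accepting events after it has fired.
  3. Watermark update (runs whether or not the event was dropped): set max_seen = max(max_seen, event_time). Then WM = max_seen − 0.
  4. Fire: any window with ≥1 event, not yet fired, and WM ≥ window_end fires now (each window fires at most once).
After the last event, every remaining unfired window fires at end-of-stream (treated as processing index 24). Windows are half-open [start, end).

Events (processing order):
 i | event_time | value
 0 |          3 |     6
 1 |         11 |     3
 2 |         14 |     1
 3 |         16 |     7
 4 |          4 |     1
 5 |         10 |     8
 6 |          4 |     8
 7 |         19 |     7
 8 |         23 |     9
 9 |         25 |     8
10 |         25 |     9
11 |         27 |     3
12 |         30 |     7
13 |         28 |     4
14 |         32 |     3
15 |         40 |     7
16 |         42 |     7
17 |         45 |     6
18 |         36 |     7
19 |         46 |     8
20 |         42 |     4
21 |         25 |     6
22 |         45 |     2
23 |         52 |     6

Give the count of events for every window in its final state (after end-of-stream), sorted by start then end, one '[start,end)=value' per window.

[0,11)=1 [11,22)=4 [22,33)=6 [33,44)=2 [44,55)=3

i=0 t=3 v=6: → [0,11); WM=3
i=1 t=11 v=3: → [11,22); WM=11; [0,11) fires=1
i=2 t=14 v=1: → [11,22); WM=14
i=3 t=16 v=7: → [11,22); WM=16
i=4 t=4 v=1: DROP (t<16-0); WM=16
i=5 t=10 v=8: DROP (t<16-0); WM=16
i=6 t=4 v=8: DROP (t<16-0); WM=16
i=7 t=19 v=7: → [11,22); WM=19
i=8 t=23 v=9: → [22,33); WM=23; [11,22) fires=4
i=9 t=25 v=8: → [22,33); WM=25
i=10 t=25 v=9: → [22,33); WM=25
i=11 t=27 v=3: → [22,33); WM=27
i=12 t=30 v=7: → [22,33); WM=30
i=13 t=28 v=4: DROP (t<30-0); WM=30
i=14 t=32 v=3: → [22,33); WM=32
i=15 t=40 v=7: → [33,44); WM=40; [22,33) fires=6
i=16 t=42 v=7: → [33,44); WM=42
i=17 t=45 v=6: → [44,55); WM=45; [33,44) fires=2
i=18 t=36 v=7: DROP (t<45-0); WM=45
i=19 t=46 v=8: → [44,55); WM=46
i=20 t=42 v=4: DROP (t<46-0); WM=46
i=21 t=25 v=6: DROP (t<46-0); WM=46
i=22 t=45 v=2: DROP (t<46-0); WM=46
i=23 t=52 v=6: → [44,55); WM=52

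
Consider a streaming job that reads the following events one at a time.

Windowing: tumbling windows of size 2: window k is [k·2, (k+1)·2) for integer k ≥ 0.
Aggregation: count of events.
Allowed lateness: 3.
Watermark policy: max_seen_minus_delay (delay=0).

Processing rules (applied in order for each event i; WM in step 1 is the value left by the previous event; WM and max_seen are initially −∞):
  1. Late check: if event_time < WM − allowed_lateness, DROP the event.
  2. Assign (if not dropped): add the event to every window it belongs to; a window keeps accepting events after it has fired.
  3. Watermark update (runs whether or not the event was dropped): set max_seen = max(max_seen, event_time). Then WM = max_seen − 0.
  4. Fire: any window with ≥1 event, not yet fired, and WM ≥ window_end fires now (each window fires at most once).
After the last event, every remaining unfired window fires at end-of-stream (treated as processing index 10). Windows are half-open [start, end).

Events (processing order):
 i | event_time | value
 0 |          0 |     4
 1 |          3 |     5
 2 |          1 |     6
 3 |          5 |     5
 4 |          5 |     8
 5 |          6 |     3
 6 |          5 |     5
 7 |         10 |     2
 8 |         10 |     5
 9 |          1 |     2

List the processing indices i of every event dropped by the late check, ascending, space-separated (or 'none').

9

i=0 t=0 v=4: → [0,2); WM=0
i=1 t=3 v=5: → [2,4); WM=3; [0,2) fires=1
i=2 t=1 v=6: → [0,2); WM=3
i=3 t=5 v=5: → [4,6); WM=5; [2,4) fires=1
i=4 t=5 v=8: → [4,6); WM=5
i=5 t=6 v=3: → [6,8); WM=6; [4,6) fires=2
i=6 t=5 v=5: → [4,6); WM=6
i=7 t=10 v=2: → [10,12); WM=10; [6,8) fires=1
i=8 t=10 v=5: → [10,12); WM=10
i=9 t=1 v=2: DROP (t<10-3); WM=10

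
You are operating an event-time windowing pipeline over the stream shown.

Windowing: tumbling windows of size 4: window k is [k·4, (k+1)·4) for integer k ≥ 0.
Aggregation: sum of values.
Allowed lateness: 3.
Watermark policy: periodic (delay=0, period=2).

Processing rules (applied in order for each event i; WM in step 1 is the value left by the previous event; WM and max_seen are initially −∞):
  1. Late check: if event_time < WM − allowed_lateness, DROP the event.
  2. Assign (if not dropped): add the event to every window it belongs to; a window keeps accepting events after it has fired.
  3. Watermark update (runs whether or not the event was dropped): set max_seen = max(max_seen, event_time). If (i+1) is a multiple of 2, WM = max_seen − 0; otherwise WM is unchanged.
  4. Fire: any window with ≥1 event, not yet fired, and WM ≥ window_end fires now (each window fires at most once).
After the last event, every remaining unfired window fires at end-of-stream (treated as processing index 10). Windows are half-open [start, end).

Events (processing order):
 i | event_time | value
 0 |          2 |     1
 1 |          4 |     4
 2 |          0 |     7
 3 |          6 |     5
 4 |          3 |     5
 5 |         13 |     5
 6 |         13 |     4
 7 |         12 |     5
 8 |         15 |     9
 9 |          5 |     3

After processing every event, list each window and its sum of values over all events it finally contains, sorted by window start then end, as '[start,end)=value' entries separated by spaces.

i=0 t=2 v=1: → [0,4); WM=−∞
i=1 t=4 v=4: → [4,8); WM=4; [0,4) fires=1
i=2 t=0 v=7: DROP (t<4-3); WM=4
i=3 t=6 v=5: → [4,8); WM=6
i=4 t=3 v=5: → [0,4); WM=6
i=5 t=13 v=5: → [12,16); WM=13; [4,8) fires=9
i=6 t=13 v=4: → [12,16); WM=13
i=7 t=12 v=5: → [12,16); WM=13
i=8 t=15 v=9: → [12,16); WM=13
i=9 t=5 v=3: DROP (t<13-3); WM=15

[0,4)=6 [4,8)=9 [12,16)=23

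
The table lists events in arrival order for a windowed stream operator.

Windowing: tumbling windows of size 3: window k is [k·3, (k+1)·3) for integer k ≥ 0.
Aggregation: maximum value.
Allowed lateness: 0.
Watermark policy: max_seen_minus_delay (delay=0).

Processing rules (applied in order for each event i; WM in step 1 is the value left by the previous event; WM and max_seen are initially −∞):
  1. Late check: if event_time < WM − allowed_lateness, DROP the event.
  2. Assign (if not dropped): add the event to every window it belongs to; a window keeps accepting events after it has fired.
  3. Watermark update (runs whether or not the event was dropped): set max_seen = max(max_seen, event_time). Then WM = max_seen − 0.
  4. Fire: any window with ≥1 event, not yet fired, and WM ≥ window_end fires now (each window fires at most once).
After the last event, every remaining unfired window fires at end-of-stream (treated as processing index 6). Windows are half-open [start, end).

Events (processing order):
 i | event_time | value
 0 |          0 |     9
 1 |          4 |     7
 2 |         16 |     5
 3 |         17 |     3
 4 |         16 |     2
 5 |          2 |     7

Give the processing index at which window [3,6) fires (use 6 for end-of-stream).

2

i=0 t=0 v=9: → [0,3); WM=0
i=1 t=4 v=7: → [3,6); WM=4; [0,3) fires=9
i=2 t=16 v=5: → [15,18); WM=16; [3,6) fires=7
i=3 t=17 v=3: → [15,18); WM=17
i=4 t=16 v=2: DROP (t<17-0); WM=17
i=5 t=2 v=7: DROP (t<17-0); WM=17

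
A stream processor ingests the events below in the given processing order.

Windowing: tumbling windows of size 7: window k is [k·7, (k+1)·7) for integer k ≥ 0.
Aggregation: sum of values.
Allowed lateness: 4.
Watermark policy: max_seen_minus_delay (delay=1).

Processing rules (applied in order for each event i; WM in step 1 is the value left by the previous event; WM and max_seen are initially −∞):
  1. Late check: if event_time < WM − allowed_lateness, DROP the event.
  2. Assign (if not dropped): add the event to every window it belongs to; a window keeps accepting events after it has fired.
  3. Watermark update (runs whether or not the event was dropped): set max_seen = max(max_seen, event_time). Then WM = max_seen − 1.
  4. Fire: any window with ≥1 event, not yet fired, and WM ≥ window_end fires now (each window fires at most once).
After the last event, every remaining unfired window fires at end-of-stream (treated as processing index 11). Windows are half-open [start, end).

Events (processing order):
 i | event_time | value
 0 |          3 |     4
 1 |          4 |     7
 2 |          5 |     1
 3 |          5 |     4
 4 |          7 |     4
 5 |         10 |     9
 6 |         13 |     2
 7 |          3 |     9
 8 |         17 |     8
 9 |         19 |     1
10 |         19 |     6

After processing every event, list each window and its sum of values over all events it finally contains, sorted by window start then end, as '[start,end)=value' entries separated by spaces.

[0,7)=16 [7,14)=15 [14,21)=15

i=0 t=3 v=4: → [0,7); WM=2
i=1 t=4 v=7: → [0,7); WM=3
i=2 t=5 v=1: → [0,7); WM=4
i=3 t=5 v=4: → [0,7); WM=4
i=4 t=7 v=4: → [7,14); WM=6
i=5 t=10 v=9: → [7,14); WM=9; [0,7) fires=16
i=6 t=13 v=2: → [7,14); WM=12
i=7 t=3 v=9: DROP (t<12-4); WM=12
i=8 t=17 v=8: → [14,21); WM=16; [7,14) fires=15
i=9 t=19 v=1: → [14,21); WM=18
i=10 t=19 v=6: → [14,21); WM=18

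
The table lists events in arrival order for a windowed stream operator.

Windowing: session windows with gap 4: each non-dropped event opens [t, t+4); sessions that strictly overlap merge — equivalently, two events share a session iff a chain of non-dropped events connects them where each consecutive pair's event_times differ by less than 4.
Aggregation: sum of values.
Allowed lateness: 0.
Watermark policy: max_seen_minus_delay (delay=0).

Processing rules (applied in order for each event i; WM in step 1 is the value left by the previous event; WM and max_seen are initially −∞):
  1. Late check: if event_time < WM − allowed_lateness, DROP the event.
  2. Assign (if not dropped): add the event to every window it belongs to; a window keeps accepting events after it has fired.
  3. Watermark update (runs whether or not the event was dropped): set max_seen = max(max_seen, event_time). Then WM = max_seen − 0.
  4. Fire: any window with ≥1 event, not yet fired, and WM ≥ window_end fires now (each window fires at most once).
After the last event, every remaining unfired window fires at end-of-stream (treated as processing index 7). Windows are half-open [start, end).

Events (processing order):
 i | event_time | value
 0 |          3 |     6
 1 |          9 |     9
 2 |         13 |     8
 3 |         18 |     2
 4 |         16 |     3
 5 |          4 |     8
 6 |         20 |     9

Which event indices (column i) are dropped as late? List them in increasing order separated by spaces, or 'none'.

4 5

i=0 t=3 v=6: → [3,7); WM=3
i=1 t=9 v=9: → [9,13); WM=9
i=2 t=13 v=8: → [13,17); WM=13
i=3 t=18 v=2: → [18,22); WM=18
i=4 t=16 v=3: DROP (t<18-0); WM=18
i=5 t=4 v=8: DROP (t<18-0); WM=18
i=6 t=20 v=9: → [18,24); WM=20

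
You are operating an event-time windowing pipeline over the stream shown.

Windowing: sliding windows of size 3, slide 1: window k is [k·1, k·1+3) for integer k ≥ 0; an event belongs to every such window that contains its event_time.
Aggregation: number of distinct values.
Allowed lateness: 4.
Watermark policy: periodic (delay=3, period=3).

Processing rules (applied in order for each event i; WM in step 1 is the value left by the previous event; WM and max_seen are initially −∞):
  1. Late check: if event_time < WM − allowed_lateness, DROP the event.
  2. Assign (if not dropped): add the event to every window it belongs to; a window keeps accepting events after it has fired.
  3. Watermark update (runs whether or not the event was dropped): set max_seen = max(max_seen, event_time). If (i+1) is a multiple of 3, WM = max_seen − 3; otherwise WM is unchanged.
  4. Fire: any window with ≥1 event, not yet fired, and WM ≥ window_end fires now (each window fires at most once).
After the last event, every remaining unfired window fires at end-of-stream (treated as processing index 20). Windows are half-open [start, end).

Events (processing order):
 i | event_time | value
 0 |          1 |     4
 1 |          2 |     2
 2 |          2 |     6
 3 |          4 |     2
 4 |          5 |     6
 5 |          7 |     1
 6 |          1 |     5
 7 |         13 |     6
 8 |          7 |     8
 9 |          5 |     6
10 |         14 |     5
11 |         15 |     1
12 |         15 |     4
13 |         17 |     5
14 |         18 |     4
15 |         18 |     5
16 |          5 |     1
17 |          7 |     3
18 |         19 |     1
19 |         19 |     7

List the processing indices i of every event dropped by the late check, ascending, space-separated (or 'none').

9 16 17

i=0 t=1 v=4: → [1,4),[0,3); WM=−∞
i=1 t=2 v=2: → [2,5),[1,4),[0,3); WM=−∞
i=2 t=2 v=6: → [2,5),[1,4),[0,3); WM=-1
i=3 t=4 v=2: → [4,7),[3,6),[2,5); WM=-1
i=4 t=5 v=6: → [5,8),[4,7),[3,6); WM=-1
i=5 t=7 v=1: → [7,10),[6,9),[5,8); WM=4; [0,3) fires=3 [1,4) fires=3
i=6 t=1 v=5: → [1,4),[0,3); WM=4
i=7 t=13 v=6: → [13,16),[12,15),[11,14); WM=4
i=8 t=7 v=8: → [7,10),[6,9),[5,8); WM=10; [2,5) fires=2 [3,6) fires=2 [4,7) fires=2 [5,8) fires=3 [6,9) fires=2 [7,10) fires=2
i=9 t=5 v=6: DROP (t<10-4); WM=10
i=10 t=14 v=5: → [14,17),[13,16),[12,15); WM=10
i=11 t=15 v=1: → [15,18),[14,17),[13,16); WM=12
i=12 t=15 v=4: → [15,18),[14,17),[13,16); WM=12
i=13 t=17 v=5: → [17,20),[16,19),[15,18); WM=12
i=14 t=18 v=4: → [18,21),[17,20),[16,19); WM=15; [11,14) fires=1 [12,15) fires=2
i=15 t=18 v=5: → [18,21),[17,20),[16,19); WM=15
i=16 t=5 v=1: DROP (t<15-4); WM=15
i=17 t=7 v=3: DROP (t<15-4); WM=15
i=18 t=19 v=1: → [19,22),[18,21),[17,20); WM=15
i=19 t=19 v=7: → [19,22),[18,21),[17,20); WM=15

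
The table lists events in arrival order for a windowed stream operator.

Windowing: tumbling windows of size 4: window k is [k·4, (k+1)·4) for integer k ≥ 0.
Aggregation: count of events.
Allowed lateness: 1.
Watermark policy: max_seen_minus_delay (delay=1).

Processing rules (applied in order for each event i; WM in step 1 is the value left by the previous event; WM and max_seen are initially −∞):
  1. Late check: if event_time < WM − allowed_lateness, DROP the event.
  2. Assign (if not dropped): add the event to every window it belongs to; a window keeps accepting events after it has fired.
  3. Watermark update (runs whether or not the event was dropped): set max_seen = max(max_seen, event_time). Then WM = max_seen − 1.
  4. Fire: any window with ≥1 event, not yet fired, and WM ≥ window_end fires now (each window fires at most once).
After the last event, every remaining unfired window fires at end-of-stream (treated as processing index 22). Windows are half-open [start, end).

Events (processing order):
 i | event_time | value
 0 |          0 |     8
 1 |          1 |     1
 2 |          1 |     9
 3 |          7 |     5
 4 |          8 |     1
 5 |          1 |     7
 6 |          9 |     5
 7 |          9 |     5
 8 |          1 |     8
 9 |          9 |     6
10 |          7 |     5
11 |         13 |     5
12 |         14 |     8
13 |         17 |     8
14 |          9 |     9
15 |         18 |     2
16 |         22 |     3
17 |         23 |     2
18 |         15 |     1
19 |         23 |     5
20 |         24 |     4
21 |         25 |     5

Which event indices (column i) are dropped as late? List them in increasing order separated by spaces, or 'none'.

i=0 t=0 v=8: → [0,4); WM=-1
i=1 t=1 v=1: → [0,4); WM=0
i=2 t=1 v=9: → [0,4); WM=0
i=3 t=7 v=5: → [4,8); WM=6; [0,4) fires=3
i=4 t=8 v=1: → [8,12); WM=7
i=5 t=1 v=7: DROP (t<7-1); WM=7
i=6 t=9 v=5: → [8,12); WM=8; [4,8) fires=1
i=7 t=9 v=5: → [8,12); WM=8
i=8 t=1 v=8: DROP (t<8-1); WM=8
i=9 t=9 v=6: → [8,12); WM=8
i=10 t=7 v=5: → [4,8); WM=8
i=11 t=13 v=5: → [12,16); WM=12; [8,12) fires=4
i=12 t=14 v=8: → [12,16); WM=13
i=13 t=17 v=8: → [16,20); WM=16; [12,16) fires=2
i=14 t=9 v=9: DROP (t<16-1); WM=16
i=15 t=18 v=2: → [16,20); WM=17
i=16 t=22 v=3: → [20,24); WM=21; [16,20) fires=2
i=17 t=23 v=2: → [20,24); WM=22
i=18 t=15 v=1: DROP (t<22-1); WM=22
i=19 t=23 v=5: → [20,24); WM=22
i=20 t=24 v=4: → [24,28); WM=23
i=21 t=25 v=5: → [24,28); WM=24; [20,24) fires=3

5 8 14 18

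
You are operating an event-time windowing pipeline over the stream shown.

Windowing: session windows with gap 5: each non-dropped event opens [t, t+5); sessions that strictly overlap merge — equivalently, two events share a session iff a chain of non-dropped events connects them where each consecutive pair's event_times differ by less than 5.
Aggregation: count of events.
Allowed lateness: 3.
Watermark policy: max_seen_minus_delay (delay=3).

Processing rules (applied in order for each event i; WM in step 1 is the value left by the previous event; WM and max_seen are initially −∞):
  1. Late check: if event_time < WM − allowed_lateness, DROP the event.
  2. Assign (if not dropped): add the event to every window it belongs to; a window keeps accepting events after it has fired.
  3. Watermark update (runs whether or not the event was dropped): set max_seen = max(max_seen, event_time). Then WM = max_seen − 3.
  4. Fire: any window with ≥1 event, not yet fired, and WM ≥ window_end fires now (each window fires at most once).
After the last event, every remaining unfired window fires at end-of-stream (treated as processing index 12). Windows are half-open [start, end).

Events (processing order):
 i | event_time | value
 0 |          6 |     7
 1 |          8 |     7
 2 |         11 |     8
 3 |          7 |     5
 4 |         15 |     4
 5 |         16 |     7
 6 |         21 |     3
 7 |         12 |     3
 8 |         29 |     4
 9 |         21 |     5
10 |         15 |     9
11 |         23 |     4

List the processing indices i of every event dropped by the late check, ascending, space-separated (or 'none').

7 9 10

i=0 t=6 v=7: → [6,11); WM=3
i=1 t=8 v=7: → [6,13); WM=5
i=2 t=11 v=8: → [6,16); WM=8
i=3 t=7 v=5: → [6,16); WM=8
i=4 t=15 v=4: → [6,20); WM=12
i=5 t=16 v=7: → [6,21); WM=13
i=6 t=21 v=3: → [21,26); WM=18
i=7 t=12 v=3: DROP (t<18-3); WM=18
i=8 t=29 v=4: → [29,34); WM=26
i=9 t=21 v=5: DROP (t<26-3); WM=26
i=10 t=15 v=9: DROP (t<26-3); WM=26
i=11 t=23 v=4: → [21,28); WM=26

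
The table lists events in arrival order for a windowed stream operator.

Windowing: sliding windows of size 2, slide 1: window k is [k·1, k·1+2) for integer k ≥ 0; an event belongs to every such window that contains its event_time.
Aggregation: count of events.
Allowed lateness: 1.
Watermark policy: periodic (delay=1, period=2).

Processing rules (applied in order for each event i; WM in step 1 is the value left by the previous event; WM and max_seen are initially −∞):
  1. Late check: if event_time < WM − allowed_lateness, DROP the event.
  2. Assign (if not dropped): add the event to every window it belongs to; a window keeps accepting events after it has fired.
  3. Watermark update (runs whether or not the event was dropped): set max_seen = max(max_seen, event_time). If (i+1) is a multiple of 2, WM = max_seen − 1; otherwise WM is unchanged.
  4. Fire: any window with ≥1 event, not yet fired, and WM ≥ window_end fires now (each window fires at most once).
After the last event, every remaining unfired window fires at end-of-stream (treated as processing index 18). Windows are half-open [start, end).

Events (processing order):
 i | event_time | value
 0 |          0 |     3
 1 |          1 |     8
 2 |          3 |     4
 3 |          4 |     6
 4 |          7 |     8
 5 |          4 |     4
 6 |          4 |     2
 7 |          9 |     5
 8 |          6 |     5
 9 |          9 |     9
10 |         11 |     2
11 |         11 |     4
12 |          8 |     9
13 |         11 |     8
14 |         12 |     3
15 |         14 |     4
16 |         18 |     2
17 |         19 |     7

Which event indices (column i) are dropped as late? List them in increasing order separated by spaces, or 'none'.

i=0 t=0 v=3: → [0,2); WM=−∞
i=1 t=1 v=8: → [1,3),[0,2); WM=0
i=2 t=3 v=4: → [3,5),[2,4); WM=0
i=3 t=4 v=6: → [4,6),[3,5); WM=3; [0,2) fires=2 [1,3) fires=1
i=4 t=7 v=8: → [7,9),[6,8); WM=3
i=5 t=4 v=4: → [4,6),[3,5); WM=6; [2,4) fires=1 [3,5) fires=3 [4,6) fires=2
i=6 t=4 v=2: DROP (t<6-1); WM=6
i=7 t=9 v=5: → [9,11),[8,10); WM=8; [6,8) fires=1
i=8 t=6 v=5: DROP (t<8-1); WM=8
i=9 t=9 v=9: → [9,11),[8,10); WM=8
i=10 t=11 v=2: → [11,13),[10,12); WM=8
i=11 t=11 v=4: → [11,13),[10,12); WM=10; [7,9) fires=1 [8,10) fires=2
i=12 t=8 v=9: DROP (t<10-1); WM=10
i=13 t=11 v=8: → [11,13),[10,12); WM=10
i=14 t=12 v=3: → [12,14),[11,13); WM=10
i=15 t=14 v=4: → [14,16),[13,15); WM=13; [9,11) fires=2 [10,12) fires=3 [11,13) fires=4
i=16 t=18 v=2: → [18,20),[17,19); WM=13
i=17 t=19 v=7: → [19,21),[18,20); WM=18; [12,14) fires=1 [13,15) fires=1 [14,16) fires=1

6 8 12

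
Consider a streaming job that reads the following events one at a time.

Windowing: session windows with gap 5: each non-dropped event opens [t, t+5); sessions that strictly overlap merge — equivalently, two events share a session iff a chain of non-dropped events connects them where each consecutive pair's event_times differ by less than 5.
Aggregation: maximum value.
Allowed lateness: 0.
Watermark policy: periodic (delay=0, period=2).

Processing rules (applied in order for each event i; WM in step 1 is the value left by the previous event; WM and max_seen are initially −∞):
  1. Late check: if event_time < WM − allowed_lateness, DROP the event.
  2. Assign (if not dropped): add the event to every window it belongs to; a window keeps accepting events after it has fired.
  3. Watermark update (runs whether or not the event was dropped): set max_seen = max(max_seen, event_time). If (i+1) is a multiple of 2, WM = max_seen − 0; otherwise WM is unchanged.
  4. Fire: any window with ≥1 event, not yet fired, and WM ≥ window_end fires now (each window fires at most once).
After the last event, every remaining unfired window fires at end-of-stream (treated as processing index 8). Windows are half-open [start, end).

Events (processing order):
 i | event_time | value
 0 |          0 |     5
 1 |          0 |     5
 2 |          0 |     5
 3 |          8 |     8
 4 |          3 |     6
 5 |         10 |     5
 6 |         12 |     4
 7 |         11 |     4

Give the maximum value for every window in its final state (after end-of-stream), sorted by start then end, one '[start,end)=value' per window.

[0,5)=5 [8,17)=8

i=0 t=0 v=5: → [0,5); WM=−∞
i=1 t=0 v=5: → [0,5); WM=0
i=2 t=0 v=5: → [0,5); WM=0
i=3 t=8 v=8: → [8,13); WM=8
i=4 t=3 v=6: DROP (t<8-0); WM=8
i=5 t=10 v=5: → [8,15); WM=10
i=6 t=12 v=4: → [8,17); WM=10
i=7 t=11 v=4: → [8,17); WM=12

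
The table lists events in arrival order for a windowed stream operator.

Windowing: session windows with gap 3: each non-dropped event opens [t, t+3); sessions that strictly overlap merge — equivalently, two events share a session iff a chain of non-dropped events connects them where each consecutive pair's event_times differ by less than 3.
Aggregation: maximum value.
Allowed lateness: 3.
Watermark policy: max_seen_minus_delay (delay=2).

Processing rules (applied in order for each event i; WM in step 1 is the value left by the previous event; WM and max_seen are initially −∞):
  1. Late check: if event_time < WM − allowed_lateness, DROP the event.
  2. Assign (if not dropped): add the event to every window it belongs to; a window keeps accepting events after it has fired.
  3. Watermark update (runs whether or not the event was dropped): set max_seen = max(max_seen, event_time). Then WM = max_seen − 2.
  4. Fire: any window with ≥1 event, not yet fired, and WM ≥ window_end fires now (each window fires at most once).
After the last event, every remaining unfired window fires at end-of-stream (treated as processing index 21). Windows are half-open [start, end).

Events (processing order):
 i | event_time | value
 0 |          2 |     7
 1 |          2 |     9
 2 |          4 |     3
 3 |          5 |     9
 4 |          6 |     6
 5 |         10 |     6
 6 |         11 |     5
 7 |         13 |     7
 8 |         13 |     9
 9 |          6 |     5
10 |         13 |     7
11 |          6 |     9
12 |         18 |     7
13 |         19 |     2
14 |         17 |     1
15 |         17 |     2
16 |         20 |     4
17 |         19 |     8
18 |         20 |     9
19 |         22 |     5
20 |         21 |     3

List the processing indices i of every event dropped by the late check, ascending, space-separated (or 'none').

9 11

i=0 t=2 v=7: → [2,5); WM=0
i=1 t=2 v=9: → [2,5); WM=0
i=2 t=4 v=3: → [2,7); WM=2
i=3 t=5 v=9: → [2,8); WM=3
i=4 t=6 v=6: → [2,9); WM=4
i=5 t=10 v=6: → [10,13); WM=8
i=6 t=11 v=5: → [10,14); WM=9
i=7 t=13 v=7: → [10,16); WM=11
i=8 t=13 v=9: → [10,16); WM=11
i=9 t=6 v=5: DROP (t<11-3); WM=11
i=10 t=13 v=7: → [10,16); WM=11
i=11 t=6 v=9: DROP (t<11-3); WM=11
i=12 t=18 v=7: → [18,21); WM=16
i=13 t=19 v=2: → [18,22); WM=17
i=14 t=17 v=1: → [17,22); WM=17
i=15 t=17 v=2: → [17,22); WM=17
i=16 t=20 v=4: → [17,23); WM=18
i=17 t=19 v=8: → [17,23); WM=18
i=18 t=20 v=9: → [17,23); WM=18
i=19 t=22 v=5: → [17,25); WM=20
i=20 t=21 v=3: → [17,25); WM=20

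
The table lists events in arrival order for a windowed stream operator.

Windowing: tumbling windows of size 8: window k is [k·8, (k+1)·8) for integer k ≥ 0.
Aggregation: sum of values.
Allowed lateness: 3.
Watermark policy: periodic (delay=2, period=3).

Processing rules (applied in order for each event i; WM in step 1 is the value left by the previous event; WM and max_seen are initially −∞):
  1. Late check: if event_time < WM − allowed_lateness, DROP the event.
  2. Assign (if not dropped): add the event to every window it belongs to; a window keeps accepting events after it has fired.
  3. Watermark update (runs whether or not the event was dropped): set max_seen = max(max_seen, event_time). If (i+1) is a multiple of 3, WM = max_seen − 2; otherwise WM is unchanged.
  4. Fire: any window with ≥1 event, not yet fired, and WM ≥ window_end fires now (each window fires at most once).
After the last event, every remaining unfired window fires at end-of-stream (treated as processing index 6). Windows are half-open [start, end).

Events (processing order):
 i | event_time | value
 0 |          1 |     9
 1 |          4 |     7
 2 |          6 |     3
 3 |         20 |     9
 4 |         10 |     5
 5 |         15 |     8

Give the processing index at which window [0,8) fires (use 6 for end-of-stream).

i=0 t=1 v=9: → [0,8); WM=−∞
i=1 t=4 v=7: → [0,8); WM=−∞
i=2 t=6 v=3: → [0,8); WM=4
i=3 t=20 v=9: → [16,24); WM=4
i=4 t=10 v=5: → [8,16); WM=4
i=5 t=15 v=8: → [8,16); WM=18; [0,8) fires=19 [8,16) fires=13

5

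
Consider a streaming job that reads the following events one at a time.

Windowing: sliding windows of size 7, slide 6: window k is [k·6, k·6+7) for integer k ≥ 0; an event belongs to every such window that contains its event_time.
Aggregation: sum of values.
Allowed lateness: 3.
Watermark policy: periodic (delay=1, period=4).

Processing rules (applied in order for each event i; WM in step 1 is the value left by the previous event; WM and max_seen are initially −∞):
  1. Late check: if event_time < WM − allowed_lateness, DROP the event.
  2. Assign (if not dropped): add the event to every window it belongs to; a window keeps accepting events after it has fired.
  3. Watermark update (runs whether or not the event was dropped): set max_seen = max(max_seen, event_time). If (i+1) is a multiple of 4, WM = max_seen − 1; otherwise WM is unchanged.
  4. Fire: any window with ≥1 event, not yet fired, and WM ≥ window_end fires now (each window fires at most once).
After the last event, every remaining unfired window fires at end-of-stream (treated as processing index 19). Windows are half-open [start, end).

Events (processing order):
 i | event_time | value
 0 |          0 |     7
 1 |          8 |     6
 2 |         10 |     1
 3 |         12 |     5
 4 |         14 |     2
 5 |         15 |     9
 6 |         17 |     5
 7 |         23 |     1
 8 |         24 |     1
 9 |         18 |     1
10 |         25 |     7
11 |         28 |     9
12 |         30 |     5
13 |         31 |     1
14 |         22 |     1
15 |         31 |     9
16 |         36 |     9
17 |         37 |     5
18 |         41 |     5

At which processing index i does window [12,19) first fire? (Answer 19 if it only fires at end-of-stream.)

7

i=0 t=0 v=7: → [0,7); WM=−∞
i=1 t=8 v=6: → [6,13); WM=−∞
i=2 t=10 v=1: → [6,13); WM=−∞
i=3 t=12 v=5: → [12,19),[6,13); WM=11; [0,7) fires=7
i=4 t=14 v=2: → [12,19); WM=11
i=5 t=15 v=9: → [12,19); WM=11
i=6 t=17 v=5: → [12,19); WM=11
i=7 t=23 v=1: → [18,25); WM=22; [6,13) fires=12 [12,19) fires=21
i=8 t=24 v=1: → [24,31),[18,25); WM=22
i=9 t=18 v=1: DROP (t<22-3); WM=22
i=10 t=25 v=7: → [24,31); WM=22
i=11 t=28 v=9: → [24,31); WM=27; [18,25) fires=2
i=12 t=30 v=5: → [30,37),[24,31); WM=27
i=13 t=31 v=1: → [30,37); WM=27
i=14 t=22 v=1: DROP (t<27-3); WM=27
i=15 t=31 v=9: → [30,37); WM=30
i=16 t=36 v=9: → [36,43),[30,37); WM=30
i=17 t=37 v=5: → [36,43); WM=30
i=18 t=41 v=5: → [36,43); WM=30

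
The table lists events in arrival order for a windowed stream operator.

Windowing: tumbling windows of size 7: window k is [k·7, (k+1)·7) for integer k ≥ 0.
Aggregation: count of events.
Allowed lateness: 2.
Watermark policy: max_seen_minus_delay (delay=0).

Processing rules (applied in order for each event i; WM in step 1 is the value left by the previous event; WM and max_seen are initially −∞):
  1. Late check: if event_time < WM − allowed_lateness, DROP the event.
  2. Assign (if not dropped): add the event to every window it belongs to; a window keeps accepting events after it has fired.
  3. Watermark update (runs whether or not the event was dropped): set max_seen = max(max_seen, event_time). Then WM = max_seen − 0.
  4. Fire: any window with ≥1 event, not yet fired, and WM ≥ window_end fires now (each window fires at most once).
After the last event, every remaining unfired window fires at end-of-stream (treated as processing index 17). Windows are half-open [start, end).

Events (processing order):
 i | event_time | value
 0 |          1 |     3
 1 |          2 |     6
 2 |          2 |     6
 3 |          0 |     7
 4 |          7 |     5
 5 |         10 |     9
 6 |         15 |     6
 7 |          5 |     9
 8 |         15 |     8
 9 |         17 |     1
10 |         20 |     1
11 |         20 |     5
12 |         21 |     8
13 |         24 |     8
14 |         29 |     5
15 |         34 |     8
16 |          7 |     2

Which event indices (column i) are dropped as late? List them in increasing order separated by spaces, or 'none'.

i=0 t=1 v=3: → [0,7); WM=1
i=1 t=2 v=6: → [0,7); WM=2
i=2 t=2 v=6: → [0,7); WM=2
i=3 t=0 v=7: → [0,7); WM=2
i=4 t=7 v=5: → [7,14); WM=7; [0,7) fires=4
i=5 t=10 v=9: → [7,14); WM=10
i=6 t=15 v=6: → [14,21); WM=15; [7,14) fires=2
i=7 t=5 v=9: DROP (t<15-2); WM=15
i=8 t=15 v=8: → [14,21); WM=15
i=9 t=17 v=1: → [14,21); WM=17
i=10 t=20 v=1: → [14,21); WM=20
i=11 t=20 v=5: → [14,21); WM=20
i=12 t=21 v=8: → [21,28); WM=21; [14,21) fires=5
i=13 t=24 v=8: → [21,28); WM=24
i=14 t=29 v=5: → [28,35); WM=29; [21,28) fires=2
i=15 t=34 v=8: → [28,35); WM=34
i=16 t=7 v=2: DROP (t<34-2); WM=34

7 16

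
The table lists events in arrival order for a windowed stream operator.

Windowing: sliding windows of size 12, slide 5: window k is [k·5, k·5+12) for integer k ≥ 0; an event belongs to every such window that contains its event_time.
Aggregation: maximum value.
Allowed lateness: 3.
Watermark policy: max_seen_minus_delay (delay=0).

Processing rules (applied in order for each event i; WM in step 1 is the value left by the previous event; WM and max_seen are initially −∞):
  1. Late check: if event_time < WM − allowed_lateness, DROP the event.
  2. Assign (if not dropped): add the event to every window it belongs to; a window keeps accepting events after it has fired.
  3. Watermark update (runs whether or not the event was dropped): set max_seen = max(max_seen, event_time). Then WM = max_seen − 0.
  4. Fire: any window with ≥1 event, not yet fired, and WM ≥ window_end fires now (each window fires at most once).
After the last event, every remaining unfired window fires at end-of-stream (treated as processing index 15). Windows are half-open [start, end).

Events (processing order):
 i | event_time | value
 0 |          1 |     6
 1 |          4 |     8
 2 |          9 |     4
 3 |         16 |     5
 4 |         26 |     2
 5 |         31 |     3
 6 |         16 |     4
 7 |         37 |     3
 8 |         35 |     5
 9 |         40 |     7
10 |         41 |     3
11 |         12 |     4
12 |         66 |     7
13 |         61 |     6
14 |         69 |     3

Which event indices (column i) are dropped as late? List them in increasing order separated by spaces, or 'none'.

6 11 13

i=0 t=1 v=6: → [0,12); WM=1
i=1 t=4 v=8: → [0,12); WM=4
i=2 t=9 v=4: → [5,17),[0,12); WM=9
i=3 t=16 v=5: → [15,27),[10,22),[5,17); WM=16; [0,12) fires=8
i=4 t=26 v=2: → [25,37),[20,32),[15,27); WM=26; [5,17) fires=5 [10,22) fires=5
i=5 t=31 v=3: → [30,42),[25,37),[20,32); WM=31; [15,27) fires=5
i=6 t=16 v=4: DROP (t<31-3); WM=31
i=7 t=37 v=3: → [35,47),[30,42); WM=37; [20,32) fires=3 [25,37) fires=3
i=8 t=35 v=5: → [35,47),[30,42),[25,37); WM=37
i=9 t=40 v=7: → [40,52),[35,47),[30,42); WM=40
i=10 t=41 v=3: → [40,52),[35,47),[30,42); WM=41
i=11 t=12 v=4: DROP (t<41-3); WM=41
i=12 t=66 v=7: → [65,77),[60,72),[55,67); WM=66; [30,42) fires=7 [35,47) fires=7 [40,52) fires=7
i=13 t=61 v=6: DROP (t<66-3); WM=66
i=14 t=69 v=3: → [65,77),[60,72); WM=69; [55,67) fires=7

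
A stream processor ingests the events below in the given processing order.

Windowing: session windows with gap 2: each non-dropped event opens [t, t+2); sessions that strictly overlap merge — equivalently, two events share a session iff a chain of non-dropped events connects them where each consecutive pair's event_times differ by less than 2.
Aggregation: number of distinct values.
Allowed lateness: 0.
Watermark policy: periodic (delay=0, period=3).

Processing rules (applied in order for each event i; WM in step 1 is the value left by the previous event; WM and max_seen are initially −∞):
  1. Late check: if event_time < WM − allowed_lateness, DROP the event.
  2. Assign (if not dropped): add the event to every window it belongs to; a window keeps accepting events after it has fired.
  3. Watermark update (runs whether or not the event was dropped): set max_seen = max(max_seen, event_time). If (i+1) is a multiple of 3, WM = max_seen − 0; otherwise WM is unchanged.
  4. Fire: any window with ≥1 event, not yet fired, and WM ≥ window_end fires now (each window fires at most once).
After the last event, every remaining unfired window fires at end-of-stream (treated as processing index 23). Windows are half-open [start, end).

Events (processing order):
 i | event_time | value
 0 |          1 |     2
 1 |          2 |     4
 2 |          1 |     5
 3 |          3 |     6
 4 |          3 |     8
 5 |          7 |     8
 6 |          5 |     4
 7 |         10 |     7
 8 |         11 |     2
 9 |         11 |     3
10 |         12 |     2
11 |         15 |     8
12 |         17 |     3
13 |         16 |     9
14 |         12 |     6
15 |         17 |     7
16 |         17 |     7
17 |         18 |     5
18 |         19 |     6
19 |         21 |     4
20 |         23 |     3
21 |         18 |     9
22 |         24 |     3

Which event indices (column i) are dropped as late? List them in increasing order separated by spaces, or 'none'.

i=0 t=1 v=2: → [1,3); WM=−∞
i=1 t=2 v=4: → [1,4); WM=−∞
i=2 t=1 v=5: → [1,4); WM=2
i=3 t=3 v=6: → [1,5); WM=2
i=4 t=3 v=8: → [1,5); WM=2
i=5 t=7 v=8: → [7,9); WM=7
i=6 t=5 v=4: DROP (t<7-0); WM=7
i=7 t=10 v=7: → [10,12); WM=7
i=8 t=11 v=2: → [10,13); WM=11
i=9 t=11 v=3: → [10,13); WM=11
i=10 t=12 v=2: → [10,14); WM=11
i=11 t=15 v=8: → [15,17); WM=15
i=12 t=17 v=3: → [17,19); WM=15
i=13 t=16 v=9: → [15,19); WM=15
i=14 t=12 v=6: DROP (t<15-0); WM=17
i=15 t=17 v=7: → [15,19); WM=17
i=16 t=17 v=7: → [15,19); WM=17
i=17 t=18 v=5: → [15,20); WM=18
i=18 t=19 v=6: → [15,21); WM=18
i=19 t=21 v=4: → [21,23); WM=18
i=20 t=23 v=3: → [23,25); WM=23
i=21 t=18 v=9: DROP (t<23-0); WM=23
i=22 t=24 v=3: → [23,26); WM=23

6 14 21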